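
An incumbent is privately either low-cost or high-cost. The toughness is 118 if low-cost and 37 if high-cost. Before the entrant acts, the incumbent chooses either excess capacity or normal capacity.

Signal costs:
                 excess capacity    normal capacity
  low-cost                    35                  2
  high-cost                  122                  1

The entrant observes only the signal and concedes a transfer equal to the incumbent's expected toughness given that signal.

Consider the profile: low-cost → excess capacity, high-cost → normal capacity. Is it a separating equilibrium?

If types separate, excess capacity earns payment 118 and normal capacity earns 37.
Low-cost: excess capacity gives 118 − 35 = 83; normal capacity gives 37 − 2 = 35. No deviation. ✓
High-cost: normal capacity gives 37 − 1 = 36; excess capacity gives 118 − 122 = -4. No deviation. ✓
Neither type gains from mimicking the other.

Yes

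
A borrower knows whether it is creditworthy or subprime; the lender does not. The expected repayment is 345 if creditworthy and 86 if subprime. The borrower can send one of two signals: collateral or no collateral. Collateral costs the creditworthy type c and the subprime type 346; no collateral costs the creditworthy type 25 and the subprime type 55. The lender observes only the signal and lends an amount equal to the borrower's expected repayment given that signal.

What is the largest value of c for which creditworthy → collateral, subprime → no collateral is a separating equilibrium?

Under separation: collateral → creditworthy (pays 345); no collateral → subprime (pays 86).
Subprime: 86 − 55 = 31 ≥ 345 − 346 = -1. Holds regardless of c. ✓
Creditworthy: 345 − c ≥ 86 − 25, so c ≤ 345 − 61 = 284.

284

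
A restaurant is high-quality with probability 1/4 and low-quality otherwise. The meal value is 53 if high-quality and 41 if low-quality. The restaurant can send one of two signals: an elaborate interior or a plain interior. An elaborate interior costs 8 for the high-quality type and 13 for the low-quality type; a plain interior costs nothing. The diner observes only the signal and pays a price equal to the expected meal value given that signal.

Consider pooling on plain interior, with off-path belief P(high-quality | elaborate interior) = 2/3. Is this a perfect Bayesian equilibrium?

Yes

On the equilibrium path (plain interior) the diner holds the prior 1/4 and pays 1/4·53 + 3/4·41 = 44. Off-path (elaborate interior) belief 2/3 gives 2/3·53 + 1/3·41 = 49.
High-quality: plain interior gives 44 − 0 = 44; elaborate interior gives 49 − 8 = 41. Stays. ✓
Low-quality: plain interior gives 44 − 0 = 44; elaborate interior gives 49 − 13 = 36. Stays. ✓
Beliefs are Bayes-consistent on-path and both types best-respond.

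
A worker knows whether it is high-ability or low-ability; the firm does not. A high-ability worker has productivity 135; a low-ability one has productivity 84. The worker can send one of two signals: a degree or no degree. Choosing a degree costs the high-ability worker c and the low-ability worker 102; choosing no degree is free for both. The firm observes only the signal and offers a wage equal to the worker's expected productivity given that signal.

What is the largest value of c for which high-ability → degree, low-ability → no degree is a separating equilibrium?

51

Under separation: degree → high-ability (pays 135); no degree → low-ability (pays 84).
Low-ability: 84 − 0 = 84 ≥ 135 − 102 = 33. Holds regardless of c. ✓
High-ability: 135 − c ≥ 84 − 0, so c ≤ 135 − 84 = 51.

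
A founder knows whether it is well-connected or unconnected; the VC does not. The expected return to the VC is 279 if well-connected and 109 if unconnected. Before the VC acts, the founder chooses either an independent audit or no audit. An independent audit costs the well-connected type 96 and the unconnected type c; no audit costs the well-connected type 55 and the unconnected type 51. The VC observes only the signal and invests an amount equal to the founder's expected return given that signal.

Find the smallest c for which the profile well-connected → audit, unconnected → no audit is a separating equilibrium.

Under separation: audit → well-connected (pays 279); no audit → unconnected (pays 109).
Well-connected: 279 − 96 = 183 ≥ 109 − 55 = 54. Holds regardless of c. ✓
Unconnected: 109 − 51 ≥ 279 − c, so c ≥ 279 − 58 = 221.

221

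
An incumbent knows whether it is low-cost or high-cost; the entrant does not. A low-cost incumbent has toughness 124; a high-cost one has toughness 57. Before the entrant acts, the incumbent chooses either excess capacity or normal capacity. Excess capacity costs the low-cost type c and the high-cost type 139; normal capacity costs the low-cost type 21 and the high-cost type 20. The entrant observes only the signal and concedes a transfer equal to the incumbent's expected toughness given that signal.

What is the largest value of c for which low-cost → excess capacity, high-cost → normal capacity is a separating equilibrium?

88

Under separation: excess capacity → low-cost (pays 124); normal capacity → high-cost (pays 57).
High-cost: 57 − 20 = 37 ≥ 124 − 139 = -15. Holds regardless of c. ✓
Low-cost: 124 − c ≥ 57 − 21, so c ≤ 124 − 36 = 88.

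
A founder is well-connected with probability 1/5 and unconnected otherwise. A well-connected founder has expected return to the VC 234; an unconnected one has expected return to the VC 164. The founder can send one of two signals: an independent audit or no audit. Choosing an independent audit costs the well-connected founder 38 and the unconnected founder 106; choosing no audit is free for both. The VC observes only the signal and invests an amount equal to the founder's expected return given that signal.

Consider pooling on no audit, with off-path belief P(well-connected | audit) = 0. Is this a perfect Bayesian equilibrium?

At the pooled signal (no audit) the VC holds the prior 1/5 and pays 1/5·234 + 4/5·164 = 178. Off-path (audit) belief 0 gives 0·234 + 1·164 = 164.
Well-connected: no audit gives 178 − 0 = 178; audit gives 164 − 38 = 126. Stays. ✓
Unconnected: no audit gives 178 − 0 = 178; audit gives 164 − 106 = 58. Stays. ✓

Yes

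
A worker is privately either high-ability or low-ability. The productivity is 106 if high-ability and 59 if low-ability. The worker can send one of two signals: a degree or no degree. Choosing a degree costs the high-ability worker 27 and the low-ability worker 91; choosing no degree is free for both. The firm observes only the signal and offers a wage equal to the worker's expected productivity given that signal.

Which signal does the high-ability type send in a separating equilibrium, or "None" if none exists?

Try high-ability → degree, low-ability → no degree:
  If types separate, degree earns payment 106 and no degree earns 59.
  High-ability: degree gives 106 − 27 = 79; no degree gives 59 − 0 = 59. No deviation. ✓
  Low-ability: no degree gives 59 − 0 = 59; degree gives 106 − 91 = 15. No deviation. ✓
Both hold — the high-ability type sends degree.

degree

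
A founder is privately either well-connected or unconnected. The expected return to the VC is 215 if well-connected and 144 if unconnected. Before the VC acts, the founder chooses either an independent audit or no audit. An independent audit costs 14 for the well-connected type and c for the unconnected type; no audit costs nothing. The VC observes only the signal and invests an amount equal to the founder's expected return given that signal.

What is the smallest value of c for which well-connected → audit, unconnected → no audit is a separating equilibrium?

Under separation: audit → well-connected (pays 215); no audit → unconnected (pays 144).
Well-connected: 215 − 14 = 201 ≥ 144 − 0 = 144. Holds regardless of c. ✓
Unconnected: 144 − 0 ≥ 215 − c, so c ≥ 215 − 144 = 71.

71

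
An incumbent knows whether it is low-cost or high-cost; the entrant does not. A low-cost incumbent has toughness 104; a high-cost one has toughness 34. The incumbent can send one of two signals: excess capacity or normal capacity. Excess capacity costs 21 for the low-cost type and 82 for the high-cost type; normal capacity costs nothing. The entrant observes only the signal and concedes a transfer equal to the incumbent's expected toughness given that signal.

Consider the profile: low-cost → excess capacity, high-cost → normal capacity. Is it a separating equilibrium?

Yes

Under separation the entrant infers type exactly: excess capacity → low-cost (pays 104), normal capacity → high-cost (pays 34).
Low-cost: excess capacity gives 104 − 21 = 83; normal capacity gives 34 − 0 = 34. No deviation. ✓
High-cost: normal capacity gives 34 − 0 = 34; excess capacity gives 104 − 82 = 22. No deviation. ✓
Neither type gains from mimicking the other.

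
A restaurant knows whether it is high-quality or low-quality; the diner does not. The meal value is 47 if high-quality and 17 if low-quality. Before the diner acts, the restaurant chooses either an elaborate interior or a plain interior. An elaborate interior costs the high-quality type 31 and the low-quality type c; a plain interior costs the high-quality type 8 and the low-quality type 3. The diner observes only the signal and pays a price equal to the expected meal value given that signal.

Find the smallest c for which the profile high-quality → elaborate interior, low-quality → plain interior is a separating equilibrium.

33

Under separation: elaborate interior → high-quality (pays 47); plain interior → low-quality (pays 17).
High-quality: 47 − 31 = 16 ≥ 17 − 8 = 9. Holds regardless of c. ✓
Low-quality: 17 − 3 ≥ 47 − c, so c ≥ 47 − 14 = 33.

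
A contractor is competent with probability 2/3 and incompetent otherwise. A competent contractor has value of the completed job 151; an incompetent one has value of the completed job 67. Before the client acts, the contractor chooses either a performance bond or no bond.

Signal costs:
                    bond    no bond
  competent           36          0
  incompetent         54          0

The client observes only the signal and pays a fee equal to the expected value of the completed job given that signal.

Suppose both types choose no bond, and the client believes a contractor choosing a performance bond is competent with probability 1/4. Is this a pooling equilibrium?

Yes

On the equilibrium path (no bond) the client holds the prior 2/3 and pays 2/3·151 + 1/3·67 = 123. Off-path (bond) belief 1/4 gives 1/4·151 + 3/4·67 = 88.
Competent: no bond gives 123 − 0 = 123; bond gives 88 − 36 = 52. Stays. ✓
Incompetent: no bond gives 123 − 0 = 123; bond gives 88 − 54 = 34. Stays. ✓
Beliefs are Bayes-consistent on-path and both types best-respond.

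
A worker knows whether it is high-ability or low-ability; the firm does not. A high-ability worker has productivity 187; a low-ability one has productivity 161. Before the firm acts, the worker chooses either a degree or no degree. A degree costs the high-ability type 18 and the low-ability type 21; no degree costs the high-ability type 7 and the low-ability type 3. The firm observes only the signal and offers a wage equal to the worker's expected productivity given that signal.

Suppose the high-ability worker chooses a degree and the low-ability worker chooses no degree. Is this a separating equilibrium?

If types separate, degree earns payment 187 and no degree earns 161.
High-ability: degree gives 187 − 18 = 169; no degree gives 161 − 7 = 154. No deviation. ✓
Low-ability: no degree gives 161 − 3 = 158; degree gives 187 − 21 = 166. Would deviate. ✗

No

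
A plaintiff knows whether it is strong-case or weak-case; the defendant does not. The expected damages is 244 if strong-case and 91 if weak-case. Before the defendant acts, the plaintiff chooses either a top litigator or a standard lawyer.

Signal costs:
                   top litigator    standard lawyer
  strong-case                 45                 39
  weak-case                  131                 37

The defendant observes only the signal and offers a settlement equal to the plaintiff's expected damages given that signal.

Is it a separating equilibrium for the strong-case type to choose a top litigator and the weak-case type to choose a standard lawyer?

If types separate, top litigator earns payment 244 and standard lawyer earns 91.
Strong-case: top litigator gives 244 − 45 = 199; standard lawyer gives 91 − 39 = 52. No deviation. ✓
Weak-case: standard lawyer gives 91 − 37 = 54; top litigator gives 244 − 131 = 113. Would deviate. ✗

No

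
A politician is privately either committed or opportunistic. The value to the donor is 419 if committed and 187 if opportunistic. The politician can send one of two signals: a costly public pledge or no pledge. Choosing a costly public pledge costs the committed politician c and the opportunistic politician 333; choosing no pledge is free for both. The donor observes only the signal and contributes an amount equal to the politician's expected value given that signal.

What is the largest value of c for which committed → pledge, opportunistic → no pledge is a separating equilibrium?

232

Under separation: pledge → committed (pays 419); no pledge → opportunistic (pays 187).
Opportunistic: 187 − 0 = 187 ≥ 419 − 333 = 86. Holds regardless of c. ✓
Committed: 419 − c ≥ 187 − 0, so c ≤ 419 − 187 = 232.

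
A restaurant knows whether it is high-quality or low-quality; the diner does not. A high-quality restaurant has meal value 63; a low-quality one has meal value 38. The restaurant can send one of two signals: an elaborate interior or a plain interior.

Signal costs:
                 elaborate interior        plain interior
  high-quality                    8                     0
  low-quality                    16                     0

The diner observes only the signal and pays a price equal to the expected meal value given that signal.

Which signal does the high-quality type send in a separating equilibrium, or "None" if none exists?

Try high-quality → elaborate interior, low-quality → plain interior:
  Under separation the diner infers type exactly: elaborate interior → high-quality (pays 63), plain interior → low-quality (pays 38).
  High-quality: elaborate interior gives 63 − 8 = 55; plain interior gives 38 − 0 = 38. No deviation. ✓
  Low-quality: plain interior gives 38 − 0 = 38; elaborate interior gives 63 − 16 = 47. Would deviate. ✗
Try high-quality → plain interior, low-quality → elaborate interior:
  Under separation the diner infers type exactly: plain interior → high-quality (pays 63), elaborate interior → low-quality (pays 38).
  High-quality: plain interior gives 63 − 0 = 63; elaborate interior gives 38 − 8 = 30. No deviation. ✓
  Low-quality: elaborate interior gives 38 − 16 = 22; plain interior gives 63 − 0 = 63. Would deviate. ✗
Neither assignment is incentive-compatible.

None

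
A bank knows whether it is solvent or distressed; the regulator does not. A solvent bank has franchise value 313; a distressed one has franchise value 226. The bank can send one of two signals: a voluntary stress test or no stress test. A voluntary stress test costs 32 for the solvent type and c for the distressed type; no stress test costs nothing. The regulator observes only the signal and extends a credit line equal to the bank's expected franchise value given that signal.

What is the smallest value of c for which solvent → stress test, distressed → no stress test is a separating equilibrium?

Under separation: stress test → solvent (pays 313); no stress test → distressed (pays 226).
Solvent: 313 − 32 = 281 ≥ 226 − 0 = 226. Holds regardless of c. ✓
Distressed: 226 − 0 ≥ 313 − c, so c ≥ 313 − 226 = 87.

87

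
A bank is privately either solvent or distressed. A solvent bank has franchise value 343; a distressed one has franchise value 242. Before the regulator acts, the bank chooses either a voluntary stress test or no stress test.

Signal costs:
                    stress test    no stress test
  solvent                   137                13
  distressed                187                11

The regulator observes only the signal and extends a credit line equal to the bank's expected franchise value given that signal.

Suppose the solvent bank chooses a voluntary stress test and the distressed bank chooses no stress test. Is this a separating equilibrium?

Under separation the regulator infers type exactly: stress test → solvent (pays 343), no stress test → distressed (pays 242).
Solvent: stress test gives 343 − 137 = 206; no stress test gives 242 − 13 = 229. Would deviate. ✗
Distressed: no stress test gives 242 − 11 = 231; stress test gives 343 − 187 = 156. No deviation. ✓

No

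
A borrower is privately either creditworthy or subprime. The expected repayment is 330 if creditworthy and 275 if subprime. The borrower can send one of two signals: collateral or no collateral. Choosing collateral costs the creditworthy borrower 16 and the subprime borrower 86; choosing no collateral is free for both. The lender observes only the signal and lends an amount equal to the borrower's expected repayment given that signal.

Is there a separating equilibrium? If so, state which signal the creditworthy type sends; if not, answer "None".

Try creditworthy → collateral, subprime → no collateral:
  If types separate, collateral earns payment 330 and no collateral earns 275.
  Creditworthy: collateral gives 330 − 16 = 314; no collateral gives 275 − 0 = 275. No deviation. ✓
  Subprime: no collateral gives 275 − 0 = 275; collateral gives 330 − 86 = 244. No deviation. ✓
Both hold — the creditworthy type sends collateral.

collateral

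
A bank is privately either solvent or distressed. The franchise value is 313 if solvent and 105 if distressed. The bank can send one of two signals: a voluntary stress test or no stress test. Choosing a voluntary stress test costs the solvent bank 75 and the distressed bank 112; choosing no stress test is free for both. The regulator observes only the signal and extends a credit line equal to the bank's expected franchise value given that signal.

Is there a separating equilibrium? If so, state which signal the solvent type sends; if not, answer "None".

None

Try solvent → stress test, distressed → no stress test:
  Under separation the regulator infers type exactly: stress test → solvent (pays 313), no stress test → distressed (pays 105).
  Solvent: stress test gives 313 − 75 = 238; no stress test gives 105 − 0 = 105. No deviation. ✓
  Distressed: no stress test gives 105 − 0 = 105; stress test gives 313 − 112 = 201. Would deviate. ✗
Try solvent → no stress test, distressed → stress test:
  Under separation the regulator infers type exactly: no stress test → solvent (pays 313), stress test → distressed (pays 105).
  Solvent: no stress test gives 313 − 0 = 313; stress test gives 105 − 75 = 30. No deviation. ✓
  Distressed: stress test gives 105 − 112 = -7; no stress test gives 313 − 0 = 313. Would deviate. ✗
Neither assignment is incentive-compatible.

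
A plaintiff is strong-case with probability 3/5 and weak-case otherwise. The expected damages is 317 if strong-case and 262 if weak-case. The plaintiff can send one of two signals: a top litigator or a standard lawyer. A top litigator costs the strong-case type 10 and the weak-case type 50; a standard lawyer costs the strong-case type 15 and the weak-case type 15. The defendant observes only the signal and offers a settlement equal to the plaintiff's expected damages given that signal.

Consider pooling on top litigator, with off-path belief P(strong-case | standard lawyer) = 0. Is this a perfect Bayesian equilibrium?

At the pooled signal (top litigator) the defendant holds the prior 3/5 and pays 3/5·317 + 2/5·262 = 295. Off-path (standard lawyer) belief 0 gives 0·317 + 1·262 = 262.
Strong-case: top litigator gives 295 − 10 = 285; standard lawyer gives 262 − 15 = 247. Stays. ✓
Weak-case: top litigator gives 295 − 50 = 245; standard lawyer gives 262 − 15 = 247. Deviates. ✗

No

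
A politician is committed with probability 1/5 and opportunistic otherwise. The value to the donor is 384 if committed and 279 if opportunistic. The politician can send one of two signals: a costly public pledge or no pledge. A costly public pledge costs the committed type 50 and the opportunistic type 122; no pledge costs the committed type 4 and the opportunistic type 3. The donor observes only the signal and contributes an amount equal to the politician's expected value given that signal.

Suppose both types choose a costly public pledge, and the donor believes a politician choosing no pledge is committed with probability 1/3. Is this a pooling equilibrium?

On the equilibrium path (pledge) the donor holds the prior 1/5 and pays 1/5·384 + 4/5·279 = 300. Off-path (no pledge) belief 1/3 gives 1/3·384 + 2/3·279 = 314.
Committed: pledge gives 300 − 50 = 250; no pledge gives 314 − 4 = 310. Deviates. ✗
Opportunistic: pledge gives 300 − 122 = 178; no pledge gives 314 − 3 = 311. Deviates. ✗

No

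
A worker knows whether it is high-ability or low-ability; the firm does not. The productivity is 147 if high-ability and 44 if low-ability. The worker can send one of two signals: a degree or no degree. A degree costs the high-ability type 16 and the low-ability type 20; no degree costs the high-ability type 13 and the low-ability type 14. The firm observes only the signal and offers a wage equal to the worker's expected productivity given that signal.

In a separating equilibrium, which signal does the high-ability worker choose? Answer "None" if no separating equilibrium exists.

Try high-ability → degree, low-ability → no degree:
  Under separation the firm infers type exactly: degree → high-ability (pays 147), no degree → low-ability (pays 44).
  High-ability: degree gives 147 − 16 = 131; no degree gives 44 − 13 = 31. No deviation. ✓
  Low-ability: no degree gives 44 − 14 = 30; degree gives 147 − 20 = 127. Would deviate. ✗
Try high-ability → no degree, low-ability → degree:
  Under separation the firm infers type exactly: no degree → high-ability (pays 147), degree → low-ability (pays 44).
  High-ability: no degree gives 147 − 13 = 134; degree gives 44 − 16 = 28. No deviation. ✓
  Low-ability: degree gives 44 − 20 = 24; no degree gives 147 − 14 = 133. Would deviate. ✗
Neither assignment is incentive-compatible.

None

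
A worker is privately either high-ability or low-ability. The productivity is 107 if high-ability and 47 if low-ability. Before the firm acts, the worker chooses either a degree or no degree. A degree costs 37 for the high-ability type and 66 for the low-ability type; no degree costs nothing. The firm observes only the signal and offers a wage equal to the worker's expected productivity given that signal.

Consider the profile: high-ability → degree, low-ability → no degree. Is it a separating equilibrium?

Yes

Under separation the firm infers type exactly: degree → high-ability (pays 107), no degree → low-ability (pays 47).
High-ability: degree gives 107 − 37 = 70; no degree gives 47 − 0 = 47. No deviation. ✓
Low-ability: no degree gives 47 − 0 = 47; degree gives 107 − 66 = 41. No deviation. ✓
Both incentive constraints hold.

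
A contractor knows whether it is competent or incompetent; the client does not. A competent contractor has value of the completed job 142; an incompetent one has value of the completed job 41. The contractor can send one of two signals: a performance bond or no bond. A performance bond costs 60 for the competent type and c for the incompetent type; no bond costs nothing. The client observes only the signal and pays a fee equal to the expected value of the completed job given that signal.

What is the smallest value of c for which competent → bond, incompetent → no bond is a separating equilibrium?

101

Under separation: bond → competent (pays 142); no bond → incompetent (pays 41).
Competent: 142 − 60 = 82 ≥ 41 − 0 = 41. Holds regardless of c. ✓
Incompetent: 41 − 0 ≥ 142 − c, so c ≥ 142 − 41 = 101.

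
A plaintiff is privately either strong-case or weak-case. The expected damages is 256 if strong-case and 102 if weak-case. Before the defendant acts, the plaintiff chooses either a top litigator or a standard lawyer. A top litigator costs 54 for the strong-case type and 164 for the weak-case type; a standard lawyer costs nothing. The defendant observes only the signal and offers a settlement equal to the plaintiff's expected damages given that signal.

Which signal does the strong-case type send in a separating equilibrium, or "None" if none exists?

Try strong-case → top litigator, weak-case → standard lawyer:
  If types separate, top litigator earns payment 256 and standard lawyer earns 102.
  Strong-case: top litigator gives 256 − 54 = 202; standard lawyer gives 102 − 0 = 102. No deviation. ✓
  Weak-case: standard lawyer gives 102 − 0 = 102; top litigator gives 256 − 164 = 92. No deviation. ✓
Both hold — the strong-case type sends top litigator.

top litigator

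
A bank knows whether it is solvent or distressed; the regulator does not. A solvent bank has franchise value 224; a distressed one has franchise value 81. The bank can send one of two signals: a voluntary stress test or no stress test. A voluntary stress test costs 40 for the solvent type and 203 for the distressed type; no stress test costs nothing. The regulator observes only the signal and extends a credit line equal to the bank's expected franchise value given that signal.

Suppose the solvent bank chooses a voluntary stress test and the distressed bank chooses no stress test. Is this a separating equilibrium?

Yes

Under separation the regulator infers type exactly: stress test → solvent (pays 224), no stress test → distressed (pays 81).
Solvent: stress test gives 224 − 40 = 184; no stress test gives 81 − 0 = 81. No deviation. ✓
Distressed: no stress test gives 81 − 0 = 81; stress test gives 224 − 203 = 21. No deviation. ✓
Neither type gains from mimicking the other.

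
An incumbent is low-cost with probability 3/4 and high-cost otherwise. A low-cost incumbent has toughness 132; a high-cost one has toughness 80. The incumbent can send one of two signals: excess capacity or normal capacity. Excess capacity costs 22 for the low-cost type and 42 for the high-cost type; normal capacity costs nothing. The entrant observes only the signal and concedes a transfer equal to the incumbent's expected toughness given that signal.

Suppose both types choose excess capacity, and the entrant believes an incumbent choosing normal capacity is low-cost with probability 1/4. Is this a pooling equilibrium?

At the pooled signal (excess capacity) the entrant holds the prior 3/4 and pays 3/4·132 + 1/4·80 = 119. Off-path (normal capacity) belief 1/4 gives 1/4·132 + 3/4·80 = 93.
Low-cost: excess capacity gives 119 − 22 = 97; normal capacity gives 93 − 0 = 93. Stays. ✓
High-cost: excess capacity gives 119 − 42 = 77; normal capacity gives 93 − 0 = 93. Deviates. ✗

No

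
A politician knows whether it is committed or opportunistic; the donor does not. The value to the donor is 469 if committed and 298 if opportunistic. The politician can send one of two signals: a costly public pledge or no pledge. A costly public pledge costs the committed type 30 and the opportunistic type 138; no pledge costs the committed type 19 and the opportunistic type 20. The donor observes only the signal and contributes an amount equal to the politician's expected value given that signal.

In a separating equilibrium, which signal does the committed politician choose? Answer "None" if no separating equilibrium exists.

Try committed → pledge, opportunistic → no pledge:
  If types separate, pledge earns payment 469 and no pledge earns 298.
  Committed: pledge gives 469 − 30 = 439; no pledge gives 298 − 19 = 279. No deviation. ✓
  Opportunistic: no pledge gives 298 − 20 = 278; pledge gives 469 − 138 = 331. Would deviate. ✗
Try committed → no pledge, opportunistic → pledge:
  If types separate, no pledge earns payment 469 and pledge earns 298.
  Committed: no pledge gives 469 − 19 = 450; pledge gives 298 − 30 = 268. No deviation. ✓
  Opportunistic: pledge gives 298 − 138 = 160; no pledge gives 469 − 20 = 449. Would deviate. ✗
Neither assignment is incentive-compatible.

None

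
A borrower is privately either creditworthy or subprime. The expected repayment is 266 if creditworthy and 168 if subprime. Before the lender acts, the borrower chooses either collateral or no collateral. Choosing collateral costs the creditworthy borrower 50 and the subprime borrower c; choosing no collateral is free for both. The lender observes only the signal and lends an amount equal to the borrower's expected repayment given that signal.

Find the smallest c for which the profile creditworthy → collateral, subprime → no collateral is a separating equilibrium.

Under separation: collateral → creditworthy (pays 266); no collateral → subprime (pays 168).
Creditworthy: 266 − 50 = 216 ≥ 168 − 0 = 168. Holds regardless of c. ✓
Subprime: 168 − 0 ≥ 266 − c, so c ≥ 266 − 168 = 98.

98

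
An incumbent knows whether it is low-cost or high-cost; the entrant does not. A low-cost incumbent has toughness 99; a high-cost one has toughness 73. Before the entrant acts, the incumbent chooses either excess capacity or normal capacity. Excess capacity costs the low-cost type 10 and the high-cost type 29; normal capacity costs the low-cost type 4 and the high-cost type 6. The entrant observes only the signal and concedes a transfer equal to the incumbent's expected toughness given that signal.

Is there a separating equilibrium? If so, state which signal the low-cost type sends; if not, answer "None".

Try low-cost → excess capacity, high-cost → normal capacity:
  If types separate, excess capacity earns payment 99 and normal capacity earns 73.
  Low-cost: excess capacity gives 99 − 10 = 89; normal capacity gives 73 − 4 = 69. No deviation. ✓
  High-cost: normal capacity gives 73 − 6 = 67; excess capacity gives 99 − 29 = 70. Would deviate. ✗
Try low-cost → normal capacity, high-cost → excess capacity:
  If types separate, normal capacity earns payment 99 and excess capacity earns 73.
  Low-cost: normal capacity gives 99 − 4 = 95; excess capacity gives 73 − 10 = 63. No deviation. ✓
  High-cost: excess capacity gives 73 − 29 = 44; normal capacity gives 99 − 6 = 93. Would deviate. ✗
Neither assignment is incentive-compatible.

None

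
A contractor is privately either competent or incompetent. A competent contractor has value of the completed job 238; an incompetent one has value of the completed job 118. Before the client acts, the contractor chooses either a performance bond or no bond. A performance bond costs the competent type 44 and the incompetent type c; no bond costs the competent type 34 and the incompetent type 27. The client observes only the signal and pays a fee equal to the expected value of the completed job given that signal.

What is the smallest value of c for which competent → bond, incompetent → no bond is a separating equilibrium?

147

Under separation: bond → competent (pays 238); no bond → incompetent (pays 118).
Competent: 238 − 44 = 194 ≥ 118 − 34 = 84. Holds regardless of c. ✓
Incompetent: 118 − 27 ≥ 238 − c, so c ≥ 238 − 91 = 147.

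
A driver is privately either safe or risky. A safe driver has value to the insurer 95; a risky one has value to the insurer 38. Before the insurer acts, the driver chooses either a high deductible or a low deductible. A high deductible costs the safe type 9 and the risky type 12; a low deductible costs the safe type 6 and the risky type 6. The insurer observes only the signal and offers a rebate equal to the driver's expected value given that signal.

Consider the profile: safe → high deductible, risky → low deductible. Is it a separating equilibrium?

Under separation the insurer infers type exactly: high deductible → safe (pays 95), low deductible → risky (pays 38).
Safe: high deductible gives 95 − 9 = 86; low deductible gives 38 − 6 = 32. No deviation. ✓
Risky: low deductible gives 38 − 6 = 32; high deductible gives 95 − 12 = 83. Would deviate. ✗

No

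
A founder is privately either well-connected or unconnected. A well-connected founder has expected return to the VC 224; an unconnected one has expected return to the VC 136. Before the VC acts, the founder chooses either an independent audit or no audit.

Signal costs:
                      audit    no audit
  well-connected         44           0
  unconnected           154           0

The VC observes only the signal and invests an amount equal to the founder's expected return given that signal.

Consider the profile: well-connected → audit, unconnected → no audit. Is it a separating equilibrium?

If types separate, audit earns payment 224 and no audit earns 136.
Well-connected: audit gives 224 − 44 = 180; no audit gives 136 − 0 = 136. No deviation. ✓
Unconnected: no audit gives 136 − 0 = 136; audit gives 224 − 154 = 70. No deviation. ✓
Both incentive constraints hold.

Yes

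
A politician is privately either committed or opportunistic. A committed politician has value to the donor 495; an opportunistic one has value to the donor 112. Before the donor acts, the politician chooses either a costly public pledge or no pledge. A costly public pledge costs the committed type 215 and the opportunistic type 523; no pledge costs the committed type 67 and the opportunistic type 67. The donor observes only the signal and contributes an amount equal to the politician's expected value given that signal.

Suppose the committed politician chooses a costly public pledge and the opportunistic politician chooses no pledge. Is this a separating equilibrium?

Under separation the donor infers type exactly: pledge → committed (pays 495), no pledge → opportunistic (pays 112).
Committed: pledge gives 495 − 215 = 280; no pledge gives 112 − 67 = 45. No deviation. ✓
Opportunistic: no pledge gives 112 − 67 = 45; pledge gives 495 − 523 = -28. No deviation. ✓
Both incentive constraints hold.

Yes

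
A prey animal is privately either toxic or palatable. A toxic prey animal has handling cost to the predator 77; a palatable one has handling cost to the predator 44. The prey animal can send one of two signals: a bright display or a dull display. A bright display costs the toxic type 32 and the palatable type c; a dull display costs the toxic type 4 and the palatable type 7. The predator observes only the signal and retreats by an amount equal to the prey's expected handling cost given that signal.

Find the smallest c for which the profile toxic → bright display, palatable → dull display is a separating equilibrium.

Under separation: bright display → toxic (pays 77); dull display → palatable (pays 44).
Toxic: 77 − 32 = 45 ≥ 44 − 4 = 40. Holds regardless of c. ✓
Palatable: 44 − 7 ≥ 77 − c, so c ≥ 77 − 37 = 40.

40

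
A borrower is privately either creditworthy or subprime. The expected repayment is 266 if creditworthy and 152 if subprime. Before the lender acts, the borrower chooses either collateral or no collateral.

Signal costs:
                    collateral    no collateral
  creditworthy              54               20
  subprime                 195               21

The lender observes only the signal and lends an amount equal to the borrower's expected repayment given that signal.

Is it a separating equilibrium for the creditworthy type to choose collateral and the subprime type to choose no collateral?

Yes

Under separation the lender infers type exactly: collateral → creditworthy (pays 266), no collateral → subprime (pays 152).
Creditworthy: collateral gives 266 − 54 = 212; no collateral gives 152 − 20 = 132. No deviation. ✓
Subprime: no collateral gives 152 − 21 = 131; collateral gives 266 − 195 = 71. No deviation. ✓
Both incentive constraints hold.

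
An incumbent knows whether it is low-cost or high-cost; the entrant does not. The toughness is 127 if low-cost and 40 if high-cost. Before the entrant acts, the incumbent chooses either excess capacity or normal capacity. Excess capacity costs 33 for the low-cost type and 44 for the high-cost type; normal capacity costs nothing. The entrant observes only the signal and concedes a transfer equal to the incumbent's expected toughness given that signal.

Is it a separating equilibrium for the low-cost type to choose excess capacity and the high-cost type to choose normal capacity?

If types separate, excess capacity earns payment 127 and normal capacity earns 40.
Low-cost: excess capacity gives 127 − 33 = 94; normal capacity gives 40 − 0 = 40. No deviation. ✓
High-cost: normal capacity gives 40 − 0 = 40; excess capacity gives 127 − 44 = 83. Would deviate. ✗

No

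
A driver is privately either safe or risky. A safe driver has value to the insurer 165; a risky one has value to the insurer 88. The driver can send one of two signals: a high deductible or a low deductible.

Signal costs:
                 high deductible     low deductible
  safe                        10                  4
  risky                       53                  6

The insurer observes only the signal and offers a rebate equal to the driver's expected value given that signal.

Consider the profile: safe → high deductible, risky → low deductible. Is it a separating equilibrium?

No

If types separate, high deductible earns payment 165 and low deductible earns 88.
Safe: high deductible gives 165 − 10 = 155; low deductible gives 88 − 4 = 84. No deviation. ✓
Risky: low deductible gives 88 − 6 = 82; high deductible gives 165 − 53 = 112. Would deviate. ✗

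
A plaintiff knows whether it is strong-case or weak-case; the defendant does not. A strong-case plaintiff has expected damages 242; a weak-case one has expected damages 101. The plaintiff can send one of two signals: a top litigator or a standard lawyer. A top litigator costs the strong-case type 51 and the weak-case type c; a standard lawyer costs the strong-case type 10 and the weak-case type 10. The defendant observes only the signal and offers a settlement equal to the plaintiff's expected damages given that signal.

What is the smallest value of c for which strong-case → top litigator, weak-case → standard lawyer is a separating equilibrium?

Under separation: top litigator → strong-case (pays 242); standard lawyer → weak-case (pays 101).
Strong-case: 242 − 51 = 191 ≥ 101 − 10 = 91. Holds regardless of c. ✓
Weak-case: 101 − 10 ≥ 242 − c, so c ≥ 242 − 91 = 151.

151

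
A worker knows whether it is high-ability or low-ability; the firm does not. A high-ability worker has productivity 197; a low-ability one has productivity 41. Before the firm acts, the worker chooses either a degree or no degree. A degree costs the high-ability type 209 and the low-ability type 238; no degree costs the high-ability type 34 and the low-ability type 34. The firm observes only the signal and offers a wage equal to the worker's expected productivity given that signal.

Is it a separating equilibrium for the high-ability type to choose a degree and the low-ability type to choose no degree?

If types separate, degree earns payment 197 and no degree earns 41.
High-ability: degree gives 197 − 209 = -12; no degree gives 41 − 34 = 7. Would deviate. ✗
Low-ability: no degree gives 41 − 34 = 7; degree gives 197 − 238 = -41. No deviation. ✓

No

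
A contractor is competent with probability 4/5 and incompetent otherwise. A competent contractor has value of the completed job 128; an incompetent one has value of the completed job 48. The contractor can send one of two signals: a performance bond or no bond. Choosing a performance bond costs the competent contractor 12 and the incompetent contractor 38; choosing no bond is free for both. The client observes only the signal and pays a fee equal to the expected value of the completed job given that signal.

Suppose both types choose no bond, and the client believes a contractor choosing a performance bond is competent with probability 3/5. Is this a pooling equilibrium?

Yes

At the pooled signal (no bond) the client holds the prior 4/5 and pays 4/5·128 + 1/5·48 = 112. Off-path (bond) belief 3/5 gives 3/5·128 + 2/5·48 = 96.
Competent: no bond gives 112 − 0 = 112; bond gives 96 − 12 = 84. Stays. ✓
Incompetent: no bond gives 112 − 0 = 112; bond gives 96 − 38 = 58. Stays. ✓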